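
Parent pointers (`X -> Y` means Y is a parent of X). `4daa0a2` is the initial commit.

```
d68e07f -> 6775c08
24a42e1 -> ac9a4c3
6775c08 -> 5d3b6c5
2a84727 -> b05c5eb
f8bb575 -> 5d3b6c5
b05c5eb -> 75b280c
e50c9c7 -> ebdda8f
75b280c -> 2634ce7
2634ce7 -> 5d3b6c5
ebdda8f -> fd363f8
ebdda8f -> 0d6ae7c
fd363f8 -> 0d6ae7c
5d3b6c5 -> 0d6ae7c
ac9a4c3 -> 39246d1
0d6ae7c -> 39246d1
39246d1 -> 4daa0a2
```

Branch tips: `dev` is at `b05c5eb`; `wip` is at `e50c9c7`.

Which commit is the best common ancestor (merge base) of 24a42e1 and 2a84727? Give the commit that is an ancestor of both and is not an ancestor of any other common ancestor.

Ancestors of 24a42e1: {24a42e1, 39246d1, 4daa0a2, ac9a4c3}.
Ancestors of 2a84727: {0d6ae7c, 2634ce7, 2a84727, 39246d1, 4daa0a2, 5d3b6c5, 75b280c, b05c5eb}.
Common ancestors: {39246d1, 4daa0a2}.
Among these, 39246d1 is not an ancestor of any other common ancestor — it is the merge base.

39246d1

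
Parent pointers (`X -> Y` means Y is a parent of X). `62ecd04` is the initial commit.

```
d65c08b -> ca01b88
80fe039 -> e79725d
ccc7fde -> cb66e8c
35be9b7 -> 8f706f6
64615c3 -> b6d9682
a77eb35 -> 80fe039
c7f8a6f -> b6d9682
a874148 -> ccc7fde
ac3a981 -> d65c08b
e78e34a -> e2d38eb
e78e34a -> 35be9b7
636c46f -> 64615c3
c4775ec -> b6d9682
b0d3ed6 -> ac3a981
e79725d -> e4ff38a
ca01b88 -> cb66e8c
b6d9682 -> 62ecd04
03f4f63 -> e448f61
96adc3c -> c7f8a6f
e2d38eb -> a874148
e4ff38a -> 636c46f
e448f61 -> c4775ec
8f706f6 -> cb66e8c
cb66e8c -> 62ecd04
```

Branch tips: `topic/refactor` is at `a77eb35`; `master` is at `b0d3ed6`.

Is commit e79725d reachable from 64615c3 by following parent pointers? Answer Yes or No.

No

Ancestors of 64615c3: {62ecd04, 64615c3, b6d9682}.
e79725d is not in that set, so it is not an ancestor of 64615c3.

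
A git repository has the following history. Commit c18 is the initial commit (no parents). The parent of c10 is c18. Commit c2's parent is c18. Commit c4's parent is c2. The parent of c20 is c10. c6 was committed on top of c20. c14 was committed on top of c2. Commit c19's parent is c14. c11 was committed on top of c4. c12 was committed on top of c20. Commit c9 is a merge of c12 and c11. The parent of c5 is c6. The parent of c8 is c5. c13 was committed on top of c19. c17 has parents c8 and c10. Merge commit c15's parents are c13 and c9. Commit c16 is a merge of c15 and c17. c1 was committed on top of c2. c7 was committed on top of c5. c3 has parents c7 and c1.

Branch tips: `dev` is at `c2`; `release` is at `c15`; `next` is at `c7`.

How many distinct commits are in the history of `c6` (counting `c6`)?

Walking parent pointers from c6: reachable set = {c10, c18, c20, c6}.
That is 4 commits.

4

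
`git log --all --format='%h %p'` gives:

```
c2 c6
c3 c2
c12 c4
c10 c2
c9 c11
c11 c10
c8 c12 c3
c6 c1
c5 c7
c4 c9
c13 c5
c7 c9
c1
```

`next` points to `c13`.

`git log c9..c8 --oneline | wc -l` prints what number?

4

Reachable from c8: {c1, c10, c11, c12, c2, c3, c4, c6, c8, c9}.
Reachable from c9: {c1, c10, c11, c2, c6, c9}.
In c8's history but not c9's: {c12, c3, c4, c8} — 4 commits.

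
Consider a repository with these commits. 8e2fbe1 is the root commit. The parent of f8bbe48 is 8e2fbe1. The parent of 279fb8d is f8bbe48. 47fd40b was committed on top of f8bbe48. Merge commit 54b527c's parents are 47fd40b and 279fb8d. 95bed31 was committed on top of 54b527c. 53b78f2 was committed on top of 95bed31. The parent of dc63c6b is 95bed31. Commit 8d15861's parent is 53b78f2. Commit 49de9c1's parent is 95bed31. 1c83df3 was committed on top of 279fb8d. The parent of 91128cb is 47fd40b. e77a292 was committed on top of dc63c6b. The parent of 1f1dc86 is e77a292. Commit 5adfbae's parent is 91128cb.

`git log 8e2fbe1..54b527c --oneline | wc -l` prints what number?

Reachable from 54b527c: {279fb8d, 47fd40b, 54b527c, 8e2fbe1, f8bbe48}.
Reachable from 8e2fbe1: {8e2fbe1}.
In 54b527c's history but not 8e2fbe1's: {279fb8d, 47fd40b, 54b527c, f8bbe48} — 4 commits.

4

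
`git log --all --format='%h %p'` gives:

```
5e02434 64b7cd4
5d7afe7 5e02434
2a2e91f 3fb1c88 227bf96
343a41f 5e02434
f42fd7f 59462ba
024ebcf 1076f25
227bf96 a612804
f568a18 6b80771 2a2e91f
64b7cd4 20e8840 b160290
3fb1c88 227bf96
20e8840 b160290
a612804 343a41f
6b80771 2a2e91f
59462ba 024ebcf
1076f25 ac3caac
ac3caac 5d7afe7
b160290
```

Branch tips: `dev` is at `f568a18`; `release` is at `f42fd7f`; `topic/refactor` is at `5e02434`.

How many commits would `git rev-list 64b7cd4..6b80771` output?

Reachable from 6b80771: {20e8840, 227bf96, 2a2e91f, 343a41f, 3fb1c88, 5e02434, 64b7cd4, 6b80771, a612804, b160290}.
Reachable from 64b7cd4: {20e8840, 64b7cd4, b160290}.
In 6b80771's history but not 64b7cd4's: {227bf96, 2a2e91f, 343a41f, 3fb1c88, 5e02434, 6b80771, a612804} — 7 commits.

7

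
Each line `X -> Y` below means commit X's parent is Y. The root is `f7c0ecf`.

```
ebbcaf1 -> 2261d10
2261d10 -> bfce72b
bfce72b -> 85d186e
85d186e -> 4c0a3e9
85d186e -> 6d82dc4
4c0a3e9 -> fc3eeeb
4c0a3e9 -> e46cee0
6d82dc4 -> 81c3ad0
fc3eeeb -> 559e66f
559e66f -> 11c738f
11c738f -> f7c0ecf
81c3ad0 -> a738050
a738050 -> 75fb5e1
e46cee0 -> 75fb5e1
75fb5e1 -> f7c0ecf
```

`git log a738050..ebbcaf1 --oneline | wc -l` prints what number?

11

Reachable from ebbcaf1: {11c738f, 2261d10, 4c0a3e9, 559e66f, 6d82dc4, 75fb5e1, 81c3ad0, 85d186e, a738050, bfce72b, e46cee0, ebbcaf1, f7c0ecf, fc3eeeb}.
Reachable from a738050: {75fb5e1, a738050, f7c0ecf}.
In ebbcaf1's history but not a738050's: {11c738f, 2261d10, 4c0a3e9, 559e66f, 6d82dc4, 81c3ad0, 85d186e, bfce72b, e46cee0, ebbcaf1, fc3eeeb} — 11 commits.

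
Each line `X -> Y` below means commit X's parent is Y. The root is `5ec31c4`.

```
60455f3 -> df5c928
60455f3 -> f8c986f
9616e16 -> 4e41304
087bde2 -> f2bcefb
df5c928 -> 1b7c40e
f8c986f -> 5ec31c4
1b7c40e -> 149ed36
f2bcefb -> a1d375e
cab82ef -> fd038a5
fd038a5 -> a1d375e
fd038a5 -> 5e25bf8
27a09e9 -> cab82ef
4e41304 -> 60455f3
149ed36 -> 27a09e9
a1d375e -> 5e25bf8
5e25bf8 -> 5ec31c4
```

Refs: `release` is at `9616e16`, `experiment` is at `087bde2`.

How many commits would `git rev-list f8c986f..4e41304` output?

Reachable from 4e41304: {149ed36, 1b7c40e, 27a09e9, 4e41304, 5e25bf8, 5ec31c4, 60455f3, a1d375e, cab82ef, df5c928, f8c986f, fd038a5}.
Reachable from f8c986f: {5ec31c4, f8c986f}.
In 4e41304's history but not f8c986f's: {149ed36, 1b7c40e, 27a09e9, 4e41304, 5e25bf8, 60455f3, a1d375e, cab82ef, df5c928, fd038a5} — 10 commits.

10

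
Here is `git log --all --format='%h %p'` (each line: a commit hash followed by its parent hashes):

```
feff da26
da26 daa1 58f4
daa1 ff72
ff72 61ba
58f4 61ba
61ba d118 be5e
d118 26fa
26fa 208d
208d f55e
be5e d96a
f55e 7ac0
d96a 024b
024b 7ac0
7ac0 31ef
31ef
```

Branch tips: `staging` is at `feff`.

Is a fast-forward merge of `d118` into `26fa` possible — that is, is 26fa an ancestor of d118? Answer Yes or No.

A fast-forward from 26fa to d118 is possible iff 26fa is an ancestor of d118.
Ancestors of d118: {208d, 26fa, 31ef, 7ac0, d118, f55e}.
26fa is among them, so fast-forward is possible.

Yes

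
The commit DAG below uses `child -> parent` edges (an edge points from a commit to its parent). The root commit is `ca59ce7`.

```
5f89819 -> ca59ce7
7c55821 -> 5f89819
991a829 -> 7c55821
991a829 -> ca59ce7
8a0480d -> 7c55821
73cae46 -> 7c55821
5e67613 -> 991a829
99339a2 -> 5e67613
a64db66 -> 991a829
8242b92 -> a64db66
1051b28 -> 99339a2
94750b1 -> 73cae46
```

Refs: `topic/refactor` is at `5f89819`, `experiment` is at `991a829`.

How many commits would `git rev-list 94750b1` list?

5

Walking parent pointers from 94750b1: reachable set = {5f89819, 73cae46, 7c55821, 94750b1, ca59ce7}.
That is 5 commits.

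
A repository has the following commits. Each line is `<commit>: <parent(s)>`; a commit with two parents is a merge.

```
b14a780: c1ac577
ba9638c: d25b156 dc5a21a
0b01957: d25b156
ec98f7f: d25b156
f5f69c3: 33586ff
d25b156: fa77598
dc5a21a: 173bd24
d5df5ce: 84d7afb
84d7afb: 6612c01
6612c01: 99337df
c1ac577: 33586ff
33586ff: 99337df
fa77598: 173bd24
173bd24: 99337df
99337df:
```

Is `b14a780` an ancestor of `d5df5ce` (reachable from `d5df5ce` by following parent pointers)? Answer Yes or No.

No

Ancestors of d5df5ce: {6612c01, 84d7afb, 99337df, d5df5ce}.
b14a780 is not in that set, so it is not an ancestor of d5df5ce.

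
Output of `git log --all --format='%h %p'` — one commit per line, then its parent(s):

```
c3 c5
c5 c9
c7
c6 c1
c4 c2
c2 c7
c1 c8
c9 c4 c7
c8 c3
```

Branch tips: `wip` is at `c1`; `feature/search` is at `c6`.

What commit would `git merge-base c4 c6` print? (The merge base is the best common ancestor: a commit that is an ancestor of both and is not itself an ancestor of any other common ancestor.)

Ancestors of c4: {c2, c4, c7}.
Ancestors of c6: {c1, c2, c3, c4, c5, c6, c7, c8, c9}.
Common ancestors: {c2, c4, c7}.
Among these, c4 is not an ancestor of any other common ancestor — it is the merge base.

c4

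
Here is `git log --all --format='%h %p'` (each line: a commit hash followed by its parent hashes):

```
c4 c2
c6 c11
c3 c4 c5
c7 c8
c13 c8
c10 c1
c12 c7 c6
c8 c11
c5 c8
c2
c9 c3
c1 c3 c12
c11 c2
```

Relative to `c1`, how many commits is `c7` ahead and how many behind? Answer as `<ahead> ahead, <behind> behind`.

0 ahead, 6 behind

Reachable from c7: {c11, c2, c7, c8}.
Reachable from c1: {c1, c11, c12, c2, c3, c4, c5, c6, c7, c8}.
Only in c7's history (ahead): {} — 0.
Only in c1's history (behind): {c1, c12, c3, c4, c5, c6} — 6.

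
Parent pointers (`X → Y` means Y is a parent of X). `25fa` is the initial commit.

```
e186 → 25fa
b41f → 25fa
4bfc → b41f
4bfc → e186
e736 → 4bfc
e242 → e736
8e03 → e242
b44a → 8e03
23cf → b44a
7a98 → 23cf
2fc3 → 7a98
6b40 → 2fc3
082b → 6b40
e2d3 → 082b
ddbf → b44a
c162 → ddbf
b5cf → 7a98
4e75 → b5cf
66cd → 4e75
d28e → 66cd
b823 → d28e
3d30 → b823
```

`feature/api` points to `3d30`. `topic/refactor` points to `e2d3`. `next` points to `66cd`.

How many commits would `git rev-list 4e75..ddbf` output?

1

Reachable from ddbf: {25fa, 4bfc, 8e03, b41f, b44a, ddbf, e186, e242, e736}.
Reachable from 4e75: {23cf, 25fa, 4bfc, 4e75, 7a98, 8e03, b41f, b44a, b5cf, e186, e242, e736}.
In ddbf's history but not 4e75's: {ddbf} — 1 commit.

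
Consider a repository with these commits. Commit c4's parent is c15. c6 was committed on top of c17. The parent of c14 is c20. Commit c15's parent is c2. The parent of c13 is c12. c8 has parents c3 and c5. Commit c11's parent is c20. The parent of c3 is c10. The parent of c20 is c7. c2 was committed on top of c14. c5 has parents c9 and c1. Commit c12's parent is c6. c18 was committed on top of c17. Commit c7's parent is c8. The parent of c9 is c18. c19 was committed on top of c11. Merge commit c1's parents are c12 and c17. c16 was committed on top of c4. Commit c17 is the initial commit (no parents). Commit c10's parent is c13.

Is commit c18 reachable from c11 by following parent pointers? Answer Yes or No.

Ancestors of c11 (commits reachable by following parents): {c1, c10, c11, c12, c13, c17, c18, c20, c3, c5, c6, c7, c8, c9}.
c18 is in that set, so it is an ancestor of c11.

Yes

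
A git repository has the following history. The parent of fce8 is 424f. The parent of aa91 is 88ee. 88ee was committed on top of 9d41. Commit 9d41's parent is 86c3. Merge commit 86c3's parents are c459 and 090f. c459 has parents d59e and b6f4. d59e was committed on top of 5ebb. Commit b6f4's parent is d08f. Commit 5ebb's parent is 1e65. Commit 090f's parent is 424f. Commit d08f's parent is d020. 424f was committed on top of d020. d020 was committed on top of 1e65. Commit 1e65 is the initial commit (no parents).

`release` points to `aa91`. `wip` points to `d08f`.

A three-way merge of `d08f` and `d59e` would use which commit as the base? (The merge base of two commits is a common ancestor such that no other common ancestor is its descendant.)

Ancestors of d08f: {1e65, d020, d08f}.
Ancestors of d59e: {1e65, 5ebb, d59e}.
Common ancestors: {1e65}.
The only common ancestor is 1e65, so it is the merge base.

1e65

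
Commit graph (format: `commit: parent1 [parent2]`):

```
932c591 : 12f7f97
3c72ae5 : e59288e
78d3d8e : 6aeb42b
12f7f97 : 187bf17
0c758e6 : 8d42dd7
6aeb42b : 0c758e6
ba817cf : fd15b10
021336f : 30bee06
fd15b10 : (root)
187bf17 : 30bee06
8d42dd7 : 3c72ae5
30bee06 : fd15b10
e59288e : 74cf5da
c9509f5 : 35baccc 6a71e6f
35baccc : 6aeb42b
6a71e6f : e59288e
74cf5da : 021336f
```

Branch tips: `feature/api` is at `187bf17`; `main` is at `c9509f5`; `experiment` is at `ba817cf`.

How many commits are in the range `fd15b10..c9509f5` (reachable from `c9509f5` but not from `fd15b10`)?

Reachable from c9509f5: {021336f, 0c758e6, 30bee06, 35baccc, 3c72ae5, 6a71e6f, 6aeb42b, 74cf5da, 8d42dd7, c9509f5, e59288e, fd15b10}.
Reachable from fd15b10: {fd15b10}.
In c9509f5's history but not fd15b10's: {021336f, 0c758e6, 30bee06, 35baccc, 3c72ae5, 6a71e6f, 6aeb42b, 74cf5da, 8d42dd7, c9509f5, e59288e} — 11 commits.

11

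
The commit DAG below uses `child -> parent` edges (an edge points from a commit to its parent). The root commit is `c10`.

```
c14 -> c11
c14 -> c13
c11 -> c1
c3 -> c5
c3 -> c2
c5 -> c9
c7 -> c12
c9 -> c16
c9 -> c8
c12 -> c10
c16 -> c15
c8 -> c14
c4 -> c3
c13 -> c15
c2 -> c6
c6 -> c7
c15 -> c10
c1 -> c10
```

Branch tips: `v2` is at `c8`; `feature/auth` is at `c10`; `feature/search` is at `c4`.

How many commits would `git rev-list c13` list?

Walking parent pointers from c13: reachable set = {c10, c13, c15}.
That is 3 commits.

3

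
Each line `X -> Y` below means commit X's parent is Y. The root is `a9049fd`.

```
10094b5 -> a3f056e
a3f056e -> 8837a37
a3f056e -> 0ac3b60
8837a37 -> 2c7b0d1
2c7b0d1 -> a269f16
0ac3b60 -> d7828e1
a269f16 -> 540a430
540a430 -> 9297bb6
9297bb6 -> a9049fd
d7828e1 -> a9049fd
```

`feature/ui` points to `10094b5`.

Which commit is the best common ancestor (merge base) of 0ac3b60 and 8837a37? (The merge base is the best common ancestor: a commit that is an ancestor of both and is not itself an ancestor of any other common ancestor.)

a9049fd

Ancestors of 0ac3b60: {0ac3b60, a9049fd, d7828e1}.
Ancestors of 8837a37: {2c7b0d1, 540a430, 8837a37, 9297bb6, a269f16, a9049fd}.
Common ancestors: {a9049fd}.
The only common ancestor is a9049fd, so it is the merge base.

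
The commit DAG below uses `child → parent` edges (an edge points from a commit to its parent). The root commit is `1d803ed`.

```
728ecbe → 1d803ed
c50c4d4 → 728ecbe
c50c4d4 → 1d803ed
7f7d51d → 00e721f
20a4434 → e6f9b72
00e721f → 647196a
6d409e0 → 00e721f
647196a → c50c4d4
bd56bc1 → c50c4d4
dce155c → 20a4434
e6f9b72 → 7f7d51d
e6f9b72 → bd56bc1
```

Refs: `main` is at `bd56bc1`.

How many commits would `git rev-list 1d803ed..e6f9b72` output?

7

Reachable from e6f9b72: {00e721f, 1d803ed, 647196a, 728ecbe, 7f7d51d, bd56bc1, c50c4d4, e6f9b72}.
Reachable from 1d803ed: {1d803ed}.
In e6f9b72's history but not 1d803ed's: {00e721f, 647196a, 728ecbe, 7f7d51d, bd56bc1, c50c4d4, e6f9b72} — 7 commits.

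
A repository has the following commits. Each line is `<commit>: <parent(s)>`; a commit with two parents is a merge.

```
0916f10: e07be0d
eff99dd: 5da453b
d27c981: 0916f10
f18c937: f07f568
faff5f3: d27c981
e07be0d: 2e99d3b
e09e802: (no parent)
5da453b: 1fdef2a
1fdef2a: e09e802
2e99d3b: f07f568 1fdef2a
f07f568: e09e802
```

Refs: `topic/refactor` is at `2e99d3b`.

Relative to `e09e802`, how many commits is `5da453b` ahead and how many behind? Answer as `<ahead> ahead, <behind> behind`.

2 ahead, 0 behind

Reachable from 5da453b: {1fdef2a, 5da453b, e09e802}.
Reachable from e09e802: {e09e802}.
Only in 5da453b's history (ahead): {1fdef2a, 5da453b} — 2.
Only in e09e802's history (behind): {} — 0.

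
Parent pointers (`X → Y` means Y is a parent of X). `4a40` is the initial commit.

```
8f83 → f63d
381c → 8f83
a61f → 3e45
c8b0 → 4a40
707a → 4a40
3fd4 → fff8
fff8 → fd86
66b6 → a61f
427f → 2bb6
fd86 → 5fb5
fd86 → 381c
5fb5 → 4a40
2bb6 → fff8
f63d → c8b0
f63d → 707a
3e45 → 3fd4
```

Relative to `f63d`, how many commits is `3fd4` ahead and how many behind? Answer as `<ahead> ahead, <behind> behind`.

6 ahead, 0 behind

Reachable from 3fd4: {381c, 3fd4, 4a40, 5fb5, 707a, 8f83, c8b0, f63d, fd86, fff8}.
Reachable from f63d: {4a40, 707a, c8b0, f63d}.
Only in 3fd4's history (ahead): {381c, 3fd4, 5fb5, 8f83, fd86, fff8} — 6.
Only in f63d's history (behind): {} — 0.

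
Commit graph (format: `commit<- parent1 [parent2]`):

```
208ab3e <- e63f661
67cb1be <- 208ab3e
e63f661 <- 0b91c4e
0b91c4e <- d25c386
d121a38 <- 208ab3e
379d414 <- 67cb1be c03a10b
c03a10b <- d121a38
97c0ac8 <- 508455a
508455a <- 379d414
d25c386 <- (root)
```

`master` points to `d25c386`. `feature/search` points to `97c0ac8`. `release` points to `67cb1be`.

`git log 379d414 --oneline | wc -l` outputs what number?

Walking parent pointers from 379d414: reachable set = {0b91c4e, 208ab3e, 379d414, 67cb1be, c03a10b, d121a38, d25c386, e63f661}.
That is 8 commits.

8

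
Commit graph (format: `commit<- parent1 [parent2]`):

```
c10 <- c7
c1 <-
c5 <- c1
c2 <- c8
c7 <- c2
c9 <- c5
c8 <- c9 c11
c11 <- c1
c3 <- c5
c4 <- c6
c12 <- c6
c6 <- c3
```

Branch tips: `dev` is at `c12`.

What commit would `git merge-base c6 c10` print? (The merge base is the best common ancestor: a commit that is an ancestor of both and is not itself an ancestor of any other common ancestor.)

Ancestors of c6: {c1, c3, c5, c6}.
Ancestors of c10: {c1, c10, c11, c2, c5, c7, c8, c9}.
Common ancestors: {c1, c5}.
Among these, c5 is not an ancestor of any other common ancestor — it is the merge base.

c5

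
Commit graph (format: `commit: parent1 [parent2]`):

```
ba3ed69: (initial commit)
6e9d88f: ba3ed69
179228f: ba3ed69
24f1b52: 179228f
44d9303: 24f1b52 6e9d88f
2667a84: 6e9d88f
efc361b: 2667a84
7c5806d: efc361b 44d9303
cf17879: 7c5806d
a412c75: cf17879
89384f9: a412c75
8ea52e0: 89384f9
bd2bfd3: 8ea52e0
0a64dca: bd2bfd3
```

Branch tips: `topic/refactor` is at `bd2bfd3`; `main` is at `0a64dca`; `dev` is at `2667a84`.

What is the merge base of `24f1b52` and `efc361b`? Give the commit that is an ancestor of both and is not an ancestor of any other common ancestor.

ba3ed69

Ancestors of 24f1b52: {179228f, 24f1b52, ba3ed69}.
Ancestors of efc361b: {2667a84, 6e9d88f, ba3ed69, efc361b}.
Common ancestors: {ba3ed69}.
The only common ancestor is ba3ed69, so it is the merge base.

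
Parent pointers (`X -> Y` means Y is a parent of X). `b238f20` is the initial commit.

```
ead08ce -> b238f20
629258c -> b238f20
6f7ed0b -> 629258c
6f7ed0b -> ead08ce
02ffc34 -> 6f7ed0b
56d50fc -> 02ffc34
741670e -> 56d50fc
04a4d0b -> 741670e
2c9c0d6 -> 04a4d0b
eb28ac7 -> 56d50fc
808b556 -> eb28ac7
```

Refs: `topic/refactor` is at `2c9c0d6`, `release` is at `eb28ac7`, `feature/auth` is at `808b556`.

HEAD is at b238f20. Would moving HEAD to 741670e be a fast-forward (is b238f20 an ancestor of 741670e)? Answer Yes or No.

Yes

A fast-forward from b238f20 to 741670e is possible iff b238f20 is an ancestor of 741670e.
Ancestors of 741670e: {02ffc34, 56d50fc, 629258c, 6f7ed0b, 741670e, b238f20, ead08ce}.
b238f20 is among them, so fast-forward is possible.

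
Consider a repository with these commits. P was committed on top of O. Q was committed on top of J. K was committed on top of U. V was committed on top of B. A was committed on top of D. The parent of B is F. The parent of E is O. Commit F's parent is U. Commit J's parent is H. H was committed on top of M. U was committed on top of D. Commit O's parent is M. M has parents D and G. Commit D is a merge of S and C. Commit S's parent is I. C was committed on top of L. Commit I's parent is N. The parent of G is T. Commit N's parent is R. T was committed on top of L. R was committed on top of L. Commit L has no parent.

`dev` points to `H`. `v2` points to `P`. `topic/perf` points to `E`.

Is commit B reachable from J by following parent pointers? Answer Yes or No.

No

Ancestors of J: {C, D, G, H, I, J, L, M, N, R, S, T}.
B is not in that set, so it is not an ancestor of J.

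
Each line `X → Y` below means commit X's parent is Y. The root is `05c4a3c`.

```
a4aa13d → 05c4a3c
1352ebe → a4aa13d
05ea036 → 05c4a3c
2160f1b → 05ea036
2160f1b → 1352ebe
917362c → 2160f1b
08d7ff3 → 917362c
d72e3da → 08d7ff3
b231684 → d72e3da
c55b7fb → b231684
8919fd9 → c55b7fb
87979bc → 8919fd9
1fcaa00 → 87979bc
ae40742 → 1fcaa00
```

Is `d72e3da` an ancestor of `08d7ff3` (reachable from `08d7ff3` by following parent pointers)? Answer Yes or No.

No

Ancestors of 08d7ff3: {05c4a3c, 05ea036, 08d7ff3, 1352ebe, 2160f1b, 917362c, a4aa13d}.
d72e3da is not in that set, so it is not an ancestor of 08d7ff3.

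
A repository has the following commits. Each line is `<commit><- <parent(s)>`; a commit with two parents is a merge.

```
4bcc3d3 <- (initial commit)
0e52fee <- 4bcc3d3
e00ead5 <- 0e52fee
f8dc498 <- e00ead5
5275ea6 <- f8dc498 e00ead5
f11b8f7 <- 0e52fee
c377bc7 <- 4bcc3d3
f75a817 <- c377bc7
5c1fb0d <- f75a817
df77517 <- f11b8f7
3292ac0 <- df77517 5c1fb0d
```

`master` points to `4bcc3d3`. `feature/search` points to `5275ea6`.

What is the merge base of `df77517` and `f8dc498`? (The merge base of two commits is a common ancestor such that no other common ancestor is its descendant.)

0e52fee

Ancestors of df77517: {0e52fee, 4bcc3d3, df77517, f11b8f7}.
Ancestors of f8dc498: {0e52fee, 4bcc3d3, e00ead5, f8dc498}.
Common ancestors: {0e52fee, 4bcc3d3}.
Among these, 0e52fee is not an ancestor of any other common ancestor — it is the merge base.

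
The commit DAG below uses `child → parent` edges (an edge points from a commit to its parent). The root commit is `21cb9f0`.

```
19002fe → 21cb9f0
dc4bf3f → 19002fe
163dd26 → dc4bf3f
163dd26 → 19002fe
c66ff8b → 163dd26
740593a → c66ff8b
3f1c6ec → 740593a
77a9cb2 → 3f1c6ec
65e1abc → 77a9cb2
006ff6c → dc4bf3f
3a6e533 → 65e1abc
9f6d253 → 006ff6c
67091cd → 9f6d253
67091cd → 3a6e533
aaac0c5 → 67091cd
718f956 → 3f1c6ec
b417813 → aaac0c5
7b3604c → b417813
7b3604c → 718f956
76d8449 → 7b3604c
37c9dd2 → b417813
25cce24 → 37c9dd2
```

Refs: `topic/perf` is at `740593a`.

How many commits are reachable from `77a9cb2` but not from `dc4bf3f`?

5

Reachable from 77a9cb2: {163dd26, 19002fe, 21cb9f0, 3f1c6ec, 740593a, 77a9cb2, c66ff8b, dc4bf3f}.
Reachable from dc4bf3f: {19002fe, 21cb9f0, dc4bf3f}.
In 77a9cb2's history but not dc4bf3f's: {163dd26, 3f1c6ec, 740593a, 77a9cb2, c66ff8b} — 5 commits.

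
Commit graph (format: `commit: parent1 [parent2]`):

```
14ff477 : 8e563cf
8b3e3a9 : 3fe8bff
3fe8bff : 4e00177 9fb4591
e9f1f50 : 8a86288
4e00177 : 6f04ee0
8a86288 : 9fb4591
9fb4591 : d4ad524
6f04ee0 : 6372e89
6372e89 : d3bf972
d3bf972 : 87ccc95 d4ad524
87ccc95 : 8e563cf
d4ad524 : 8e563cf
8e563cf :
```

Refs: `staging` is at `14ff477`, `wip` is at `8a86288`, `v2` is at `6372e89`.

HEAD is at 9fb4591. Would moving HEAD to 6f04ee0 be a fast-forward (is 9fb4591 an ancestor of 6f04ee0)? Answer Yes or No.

No

A fast-forward from 9fb4591 to 6f04ee0 is possible iff 9fb4591 is an ancestor of 6f04ee0.
Ancestors of 6f04ee0: {6372e89, 6f04ee0, 87ccc95, 8e563cf, d3bf972, d4ad524}.
9fb4591 is not among them, so fast-forward is not possible.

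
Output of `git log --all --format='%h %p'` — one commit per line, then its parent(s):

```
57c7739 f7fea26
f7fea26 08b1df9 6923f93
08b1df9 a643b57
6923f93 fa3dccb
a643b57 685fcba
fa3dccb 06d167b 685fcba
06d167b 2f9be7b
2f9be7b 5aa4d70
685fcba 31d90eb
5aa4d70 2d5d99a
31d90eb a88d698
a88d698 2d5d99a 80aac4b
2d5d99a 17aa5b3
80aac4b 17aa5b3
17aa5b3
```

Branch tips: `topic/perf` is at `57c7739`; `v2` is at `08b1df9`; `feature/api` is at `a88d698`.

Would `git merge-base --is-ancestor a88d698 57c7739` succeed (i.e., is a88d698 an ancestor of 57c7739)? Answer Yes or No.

Yes

Ancestors of 57c7739 (commits reachable by following parents): {06d167b, 08b1df9, 17aa5b3, 2d5d99a, 2f9be7b, 31d90eb, 57c7739, 5aa4d70, 685fcba, 6923f93, 80aac4b, a643b57, a88d698, f7fea26, fa3dccb}.
a88d698 is in that set, so it is an ancestor of 57c7739.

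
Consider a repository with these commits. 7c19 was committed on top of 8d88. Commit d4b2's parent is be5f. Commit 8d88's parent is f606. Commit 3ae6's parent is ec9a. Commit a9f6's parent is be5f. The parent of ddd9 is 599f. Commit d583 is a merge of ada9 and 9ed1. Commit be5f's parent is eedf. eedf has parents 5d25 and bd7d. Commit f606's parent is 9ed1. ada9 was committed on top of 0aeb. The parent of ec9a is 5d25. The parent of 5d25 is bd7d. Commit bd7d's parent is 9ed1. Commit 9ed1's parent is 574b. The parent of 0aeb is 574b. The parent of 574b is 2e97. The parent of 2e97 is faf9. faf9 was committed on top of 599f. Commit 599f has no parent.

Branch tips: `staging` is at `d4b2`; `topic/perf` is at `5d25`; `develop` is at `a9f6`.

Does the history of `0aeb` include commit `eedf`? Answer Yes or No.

Ancestors of 0aeb: {0aeb, 2e97, 574b, 599f, faf9}.
eedf is not in that set, so it is not an ancestor of 0aeb.

No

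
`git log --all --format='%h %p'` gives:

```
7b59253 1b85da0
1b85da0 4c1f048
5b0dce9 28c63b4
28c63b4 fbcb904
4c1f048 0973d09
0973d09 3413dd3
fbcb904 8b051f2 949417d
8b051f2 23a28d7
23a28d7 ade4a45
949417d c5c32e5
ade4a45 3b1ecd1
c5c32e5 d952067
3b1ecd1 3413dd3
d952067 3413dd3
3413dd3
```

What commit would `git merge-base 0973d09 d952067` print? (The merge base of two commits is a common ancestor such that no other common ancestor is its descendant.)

3413dd3

Ancestors of 0973d09: {0973d09, 3413dd3}.
Ancestors of d952067: {3413dd3, d952067}.
Common ancestors: {3413dd3}.
The only common ancestor is 3413dd3, so it is the merge base.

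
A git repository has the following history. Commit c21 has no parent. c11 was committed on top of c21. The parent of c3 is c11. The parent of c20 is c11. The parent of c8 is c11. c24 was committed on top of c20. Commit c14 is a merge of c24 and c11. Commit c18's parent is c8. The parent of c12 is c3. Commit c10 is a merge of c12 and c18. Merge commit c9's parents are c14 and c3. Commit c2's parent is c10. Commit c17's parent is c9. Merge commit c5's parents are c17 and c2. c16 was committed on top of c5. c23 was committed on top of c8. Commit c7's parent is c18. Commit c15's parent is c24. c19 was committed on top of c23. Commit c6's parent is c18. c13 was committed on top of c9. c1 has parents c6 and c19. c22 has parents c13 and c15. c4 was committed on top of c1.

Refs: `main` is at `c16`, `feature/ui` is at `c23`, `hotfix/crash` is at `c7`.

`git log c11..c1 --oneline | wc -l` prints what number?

Reachable from c1: {c1, c11, c18, c19, c21, c23, c6, c8}.
Reachable from c11: {c11, c21}.
In c1's history but not c11's: {c1, c18, c19, c23, c6, c8} — 6 commits.

6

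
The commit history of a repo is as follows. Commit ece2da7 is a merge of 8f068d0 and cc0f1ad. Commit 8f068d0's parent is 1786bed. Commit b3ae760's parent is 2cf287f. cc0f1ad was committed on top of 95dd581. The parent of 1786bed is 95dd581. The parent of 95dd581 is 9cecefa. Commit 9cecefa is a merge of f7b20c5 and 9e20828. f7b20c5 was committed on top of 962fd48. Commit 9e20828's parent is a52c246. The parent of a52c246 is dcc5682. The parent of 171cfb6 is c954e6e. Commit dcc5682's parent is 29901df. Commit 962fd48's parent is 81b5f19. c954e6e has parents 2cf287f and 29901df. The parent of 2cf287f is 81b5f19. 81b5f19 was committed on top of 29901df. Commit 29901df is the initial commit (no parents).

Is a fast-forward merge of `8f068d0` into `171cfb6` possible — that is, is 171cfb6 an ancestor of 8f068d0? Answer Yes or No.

A fast-forward from 171cfb6 to 8f068d0 is possible iff 171cfb6 is an ancestor of 8f068d0.
Ancestors of 8f068d0: {1786bed, 29901df, 81b5f19, 8f068d0, 95dd581, 962fd48, 9cecefa, 9e20828, a52c246, dcc5682, f7b20c5}.
171cfb6 is not among them, so fast-forward is not possible.

No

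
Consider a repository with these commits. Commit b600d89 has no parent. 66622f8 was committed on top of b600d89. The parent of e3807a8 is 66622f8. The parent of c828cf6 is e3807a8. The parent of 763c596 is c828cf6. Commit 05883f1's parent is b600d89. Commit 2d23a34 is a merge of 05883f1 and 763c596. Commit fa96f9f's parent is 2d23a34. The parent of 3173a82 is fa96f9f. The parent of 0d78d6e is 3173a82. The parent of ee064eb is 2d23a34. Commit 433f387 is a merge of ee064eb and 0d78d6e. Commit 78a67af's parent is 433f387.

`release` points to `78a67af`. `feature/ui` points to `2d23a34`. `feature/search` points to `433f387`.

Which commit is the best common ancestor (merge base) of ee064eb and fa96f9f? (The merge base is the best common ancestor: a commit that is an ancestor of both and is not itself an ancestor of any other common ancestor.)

Ancestors of ee064eb: {05883f1, 2d23a34, 66622f8, 763c596, b600d89, c828cf6, e3807a8, ee064eb}.
Ancestors of fa96f9f: {05883f1, 2d23a34, 66622f8, 763c596, b600d89, c828cf6, e3807a8, fa96f9f}.
Common ancestors: {05883f1, 2d23a34, 66622f8, 763c596, b600d89, c828cf6, e3807a8}.
Among these, 2d23a34 is not an ancestor of any other common ancestor — it is the merge base.

2d23a34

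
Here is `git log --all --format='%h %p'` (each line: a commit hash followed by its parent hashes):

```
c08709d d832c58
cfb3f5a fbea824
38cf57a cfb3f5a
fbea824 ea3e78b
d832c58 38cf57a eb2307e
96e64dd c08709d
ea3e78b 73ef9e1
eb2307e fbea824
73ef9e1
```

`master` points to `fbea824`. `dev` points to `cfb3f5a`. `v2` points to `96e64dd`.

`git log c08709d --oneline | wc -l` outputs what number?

8

Walking parent pointers from c08709d: reachable set = {38cf57a, 73ef9e1, c08709d, cfb3f5a, d832c58, ea3e78b, eb2307e, fbea824}.
That is 8 commits.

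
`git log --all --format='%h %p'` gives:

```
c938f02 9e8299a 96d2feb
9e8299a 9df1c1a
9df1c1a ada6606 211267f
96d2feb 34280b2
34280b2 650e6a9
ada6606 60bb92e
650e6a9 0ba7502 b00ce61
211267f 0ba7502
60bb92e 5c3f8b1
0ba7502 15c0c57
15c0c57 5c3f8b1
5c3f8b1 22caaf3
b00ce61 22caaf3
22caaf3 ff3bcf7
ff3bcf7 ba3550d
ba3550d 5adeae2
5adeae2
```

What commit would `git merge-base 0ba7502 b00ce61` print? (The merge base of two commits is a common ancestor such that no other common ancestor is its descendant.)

22caaf3

Ancestors of 0ba7502: {0ba7502, 15c0c57, 22caaf3, 5adeae2, 5c3f8b1, ba3550d, ff3bcf7}.
Ancestors of b00ce61: {22caaf3, 5adeae2, b00ce61, ba3550d, ff3bcf7}.
Common ancestors: {22caaf3, 5adeae2, ba3550d, ff3bcf7}.
Among these, 22caaf3 is not an ancestor of any other common ancestor — it is the merge base.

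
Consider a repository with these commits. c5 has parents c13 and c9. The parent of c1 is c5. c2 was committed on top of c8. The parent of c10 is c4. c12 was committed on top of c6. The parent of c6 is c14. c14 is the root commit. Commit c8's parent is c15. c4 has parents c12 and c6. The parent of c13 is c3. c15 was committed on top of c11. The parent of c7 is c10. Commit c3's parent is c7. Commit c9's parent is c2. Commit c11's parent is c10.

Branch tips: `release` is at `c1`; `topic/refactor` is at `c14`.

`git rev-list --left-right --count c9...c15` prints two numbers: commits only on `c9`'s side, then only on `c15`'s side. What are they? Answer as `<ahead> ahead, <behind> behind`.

Reachable from c9: {c10, c11, c12, c14, c15, c2, c4, c6, c8, c9}.
Reachable from c15: {c10, c11, c12, c14, c15, c4, c6}.
Only in c9's history (ahead): {c2, c8, c9} — 3.
Only in c15's history (behind): {} — 0.

3 ahead, 0 behind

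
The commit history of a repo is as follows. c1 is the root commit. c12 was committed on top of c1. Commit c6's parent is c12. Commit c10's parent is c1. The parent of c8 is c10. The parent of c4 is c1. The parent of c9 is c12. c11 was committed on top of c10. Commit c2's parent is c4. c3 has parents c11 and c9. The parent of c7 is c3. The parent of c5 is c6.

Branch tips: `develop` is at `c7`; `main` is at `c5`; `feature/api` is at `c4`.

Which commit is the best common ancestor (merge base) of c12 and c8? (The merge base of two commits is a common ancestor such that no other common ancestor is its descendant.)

Ancestors of c12: {c1, c12}.
Ancestors of c8: {c1, c10, c8}.
Common ancestors: {c1}.
The only common ancestor is c1, so it is the merge base.

c1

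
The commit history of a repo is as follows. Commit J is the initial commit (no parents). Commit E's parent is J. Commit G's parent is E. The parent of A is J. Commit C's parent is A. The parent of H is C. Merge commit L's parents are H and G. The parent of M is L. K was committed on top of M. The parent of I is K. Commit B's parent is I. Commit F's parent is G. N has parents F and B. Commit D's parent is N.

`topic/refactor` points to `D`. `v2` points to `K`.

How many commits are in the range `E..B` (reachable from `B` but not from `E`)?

Reachable from B: {A, B, C, E, G, H, I, J, K, L, M}.
Reachable from E: {E, J}.
In B's history but not E's: {A, B, C, G, H, I, K, L, M} — 9 commits.

9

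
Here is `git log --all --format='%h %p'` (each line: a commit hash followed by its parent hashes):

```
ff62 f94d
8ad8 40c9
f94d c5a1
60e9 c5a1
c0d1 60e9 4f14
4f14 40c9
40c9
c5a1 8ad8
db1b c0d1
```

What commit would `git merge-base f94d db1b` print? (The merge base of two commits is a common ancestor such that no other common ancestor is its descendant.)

Ancestors of f94d: {40c9, 8ad8, c5a1, f94d}.
Ancestors of db1b: {40c9, 4f14, 60e9, 8ad8, c0d1, c5a1, db1b}.
Common ancestors: {40c9, 8ad8, c5a1}.
Among these, c5a1 is not an ancestor of any other common ancestor — it is the merge base.

c5a1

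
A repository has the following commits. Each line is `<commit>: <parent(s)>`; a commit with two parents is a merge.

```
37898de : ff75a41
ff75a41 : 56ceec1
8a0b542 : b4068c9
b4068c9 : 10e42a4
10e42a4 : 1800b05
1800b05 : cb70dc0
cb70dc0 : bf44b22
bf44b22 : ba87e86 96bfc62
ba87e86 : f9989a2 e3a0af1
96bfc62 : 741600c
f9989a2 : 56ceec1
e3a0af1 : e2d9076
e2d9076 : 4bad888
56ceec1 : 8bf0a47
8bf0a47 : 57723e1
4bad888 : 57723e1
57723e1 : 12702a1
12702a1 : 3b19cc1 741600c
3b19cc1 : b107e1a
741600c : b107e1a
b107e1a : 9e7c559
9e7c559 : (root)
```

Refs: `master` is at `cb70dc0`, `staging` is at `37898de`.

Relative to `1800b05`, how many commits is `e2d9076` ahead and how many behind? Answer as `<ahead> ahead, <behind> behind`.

Reachable from e2d9076: {12702a1, 3b19cc1, 4bad888, 57723e1, 741600c, 9e7c559, b107e1a, e2d9076}.
Reachable from 1800b05: {12702a1, 1800b05, 3b19cc1, 4bad888, 56ceec1, 57723e1, 741600c, 8bf0a47, 96bfc62, 9e7c559, b107e1a, ba87e86, bf44b22, cb70dc0, e2d9076, e3a0af1, f9989a2}.
Only in e2d9076's history (ahead): {} — 0.
Only in 1800b05's history (behind): {1800b05, 56ceec1, 8bf0a47, 96bfc62, ba87e86, bf44b22, cb70dc0, e3a0af1, f9989a2} — 9.

0 ahead, 9 behind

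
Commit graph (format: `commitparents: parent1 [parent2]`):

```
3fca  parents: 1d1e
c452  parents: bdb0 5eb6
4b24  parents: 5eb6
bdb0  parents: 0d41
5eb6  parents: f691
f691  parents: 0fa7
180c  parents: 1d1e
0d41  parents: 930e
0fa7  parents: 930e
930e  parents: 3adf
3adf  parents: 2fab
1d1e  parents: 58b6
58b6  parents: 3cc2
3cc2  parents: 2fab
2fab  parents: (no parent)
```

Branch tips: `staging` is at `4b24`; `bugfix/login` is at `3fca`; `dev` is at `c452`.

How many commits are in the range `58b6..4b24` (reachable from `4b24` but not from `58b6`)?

Reachable from 4b24: {0fa7, 2fab, 3adf, 4b24, 5eb6, 930e, f691}.
Reachable from 58b6: {2fab, 3cc2, 58b6}.
In 4b24's history but not 58b6's: {0fa7, 3adf, 4b24, 5eb6, 930e, f691} — 6 commits.

6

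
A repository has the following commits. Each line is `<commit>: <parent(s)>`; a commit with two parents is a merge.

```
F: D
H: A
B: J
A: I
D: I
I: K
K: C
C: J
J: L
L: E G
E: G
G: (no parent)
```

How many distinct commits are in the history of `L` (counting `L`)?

Walking parent pointers from L: reachable set = {E, G, L}.
That is 3 commits.

3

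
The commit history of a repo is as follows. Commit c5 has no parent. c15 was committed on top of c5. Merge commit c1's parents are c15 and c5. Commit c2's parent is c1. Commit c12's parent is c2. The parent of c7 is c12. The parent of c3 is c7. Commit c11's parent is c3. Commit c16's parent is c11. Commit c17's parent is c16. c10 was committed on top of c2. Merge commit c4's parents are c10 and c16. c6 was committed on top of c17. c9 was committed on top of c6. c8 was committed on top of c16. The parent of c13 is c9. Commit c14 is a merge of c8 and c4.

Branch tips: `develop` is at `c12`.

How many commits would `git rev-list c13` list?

Walking parent pointers from c13: reachable set = {c1, c11, c12, c13, c15, c16, c17, c2, c3, c5, c6, c7, c9}.
That is 13 commits.

13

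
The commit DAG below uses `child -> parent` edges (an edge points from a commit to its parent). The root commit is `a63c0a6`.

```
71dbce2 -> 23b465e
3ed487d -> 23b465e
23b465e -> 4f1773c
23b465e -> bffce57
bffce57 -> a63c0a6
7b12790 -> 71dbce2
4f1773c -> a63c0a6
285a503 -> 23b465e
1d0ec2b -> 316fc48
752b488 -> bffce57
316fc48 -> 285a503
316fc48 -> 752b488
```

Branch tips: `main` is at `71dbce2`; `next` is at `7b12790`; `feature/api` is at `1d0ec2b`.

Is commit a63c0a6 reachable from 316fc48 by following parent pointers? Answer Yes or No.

Yes

Ancestors of 316fc48 (commits reachable by following parents): {23b465e, 285a503, 316fc48, 4f1773c, 752b488, a63c0a6, bffce57}.
a63c0a6 is in that set, so it is an ancestor of 316fc48.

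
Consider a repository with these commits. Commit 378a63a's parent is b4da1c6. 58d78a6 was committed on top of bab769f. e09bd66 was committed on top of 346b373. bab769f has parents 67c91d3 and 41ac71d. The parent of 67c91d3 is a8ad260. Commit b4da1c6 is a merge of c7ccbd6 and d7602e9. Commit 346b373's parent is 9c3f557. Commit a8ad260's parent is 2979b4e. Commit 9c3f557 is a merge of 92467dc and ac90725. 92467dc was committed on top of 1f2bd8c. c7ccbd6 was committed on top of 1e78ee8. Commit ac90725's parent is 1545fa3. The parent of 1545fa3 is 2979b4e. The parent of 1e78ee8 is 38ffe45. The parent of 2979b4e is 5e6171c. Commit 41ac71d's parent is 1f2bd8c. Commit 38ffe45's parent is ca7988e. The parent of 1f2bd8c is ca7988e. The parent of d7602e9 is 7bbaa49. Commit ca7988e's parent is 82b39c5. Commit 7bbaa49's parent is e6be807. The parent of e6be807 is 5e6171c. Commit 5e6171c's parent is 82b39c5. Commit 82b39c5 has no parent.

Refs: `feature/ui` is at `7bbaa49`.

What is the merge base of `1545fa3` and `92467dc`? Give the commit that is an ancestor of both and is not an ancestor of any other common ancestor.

Ancestors of 1545fa3: {1545fa3, 2979b4e, 5e6171c, 82b39c5}.
Ancestors of 92467dc: {1f2bd8c, 82b39c5, 92467dc, ca7988e}.
Common ancestors: {82b39c5}.
The only common ancestor is 82b39c5, so it is the merge base.

82b39c5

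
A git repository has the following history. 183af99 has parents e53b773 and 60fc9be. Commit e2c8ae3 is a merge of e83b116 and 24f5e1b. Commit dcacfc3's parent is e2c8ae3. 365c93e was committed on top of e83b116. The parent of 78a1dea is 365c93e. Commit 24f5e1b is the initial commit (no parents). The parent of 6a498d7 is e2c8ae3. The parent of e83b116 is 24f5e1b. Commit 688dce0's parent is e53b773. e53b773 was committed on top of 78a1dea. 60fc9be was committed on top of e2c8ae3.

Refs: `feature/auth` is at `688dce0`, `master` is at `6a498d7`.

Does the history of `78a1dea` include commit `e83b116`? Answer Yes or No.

Yes

Ancestors of 78a1dea (commits reachable by following parents): {24f5e1b, 365c93e, 78a1dea, e83b116}.
e83b116 is in that set, so it is an ancestor of 78a1dea.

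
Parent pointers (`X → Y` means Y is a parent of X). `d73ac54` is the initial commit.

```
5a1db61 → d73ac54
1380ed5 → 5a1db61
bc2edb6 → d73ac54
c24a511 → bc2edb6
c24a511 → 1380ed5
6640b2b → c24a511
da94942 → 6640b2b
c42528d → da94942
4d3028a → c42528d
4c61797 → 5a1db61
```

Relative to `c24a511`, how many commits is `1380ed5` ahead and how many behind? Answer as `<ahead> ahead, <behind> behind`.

Reachable from 1380ed5: {1380ed5, 5a1db61, d73ac54}.
Reachable from c24a511: {1380ed5, 5a1db61, bc2edb6, c24a511, d73ac54}.
Only in 1380ed5's history (ahead): {} — 0.
Only in c24a511's history (behind): {bc2edb6, c24a511} — 2.

0 ahead, 2 behind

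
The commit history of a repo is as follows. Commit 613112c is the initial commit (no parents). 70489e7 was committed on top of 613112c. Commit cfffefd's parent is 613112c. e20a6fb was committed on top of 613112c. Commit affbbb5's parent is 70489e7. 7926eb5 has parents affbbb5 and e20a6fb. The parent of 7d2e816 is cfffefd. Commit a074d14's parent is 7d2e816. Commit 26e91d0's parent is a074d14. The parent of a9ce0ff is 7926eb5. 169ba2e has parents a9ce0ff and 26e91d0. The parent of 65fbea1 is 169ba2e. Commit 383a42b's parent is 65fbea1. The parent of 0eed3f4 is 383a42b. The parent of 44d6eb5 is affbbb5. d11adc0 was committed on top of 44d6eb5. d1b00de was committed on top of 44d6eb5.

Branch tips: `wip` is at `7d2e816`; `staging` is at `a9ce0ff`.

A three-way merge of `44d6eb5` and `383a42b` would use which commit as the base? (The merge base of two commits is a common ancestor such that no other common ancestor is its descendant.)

affbbb5

Ancestors of 44d6eb5: {44d6eb5, 613112c, 70489e7, affbbb5}.
Ancestors of 383a42b: {169ba2e, 26e91d0, 383a42b, 613112c, 65fbea1, 70489e7, 7926eb5, 7d2e816, a074d14, a9ce0ff, affbbb5, cfffefd, e20a6fb}.
Common ancestors: {613112c, 70489e7, affbbb5}.
Among these, affbbb5 is not an ancestor of any other common ancestor — it is the merge base.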